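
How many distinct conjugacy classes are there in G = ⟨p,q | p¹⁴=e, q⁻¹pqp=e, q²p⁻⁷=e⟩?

The conjugacy classes (representative and size) are:
  [e] (size 1), [p¹³] (size 2), [p¹²] (size 2), [p¹¹] (size 2), [p⁴] (size 2), [p⁵] (size 2), [p⁸] (size 2), [p⁷] (size 1), [p⁵q⁻¹] (size 7), [p⁵q] (size 7).
Class equation: 1 + 2 + 2 + 2 + 2 + 2 + 2 + 1 + 7 + 7 = 28 = |G|. So G has 10 conjugacy classes.

Answer: 10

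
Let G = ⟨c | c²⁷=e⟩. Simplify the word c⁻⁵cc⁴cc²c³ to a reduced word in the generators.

Multiply left to right, reducing at each step:
  (c²²) · c = c²³
  (c²³) · c⁴ = e
  e · c = c
  c · c² = c³
  (c³) · c³ = c⁶

Answer: c⁶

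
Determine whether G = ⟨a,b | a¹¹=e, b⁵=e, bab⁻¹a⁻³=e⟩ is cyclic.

Every cyclic group is abelian. But a·b = ab while b·a = a³b, so a·b ≠ b·a and G is not abelian. Hence G is not cyclic.

Answer: No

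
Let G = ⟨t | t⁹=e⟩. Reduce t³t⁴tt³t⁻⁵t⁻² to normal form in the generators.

Multiply left to right, reducing at each step:
  (t³) · t⁴ = t⁷
  (t⁷) · t = t⁸
  (t⁸) · t³ = t²
  (t²) · t⁻⁵ = t⁶
  (t⁶) · t⁻² = t⁴

Answer: t⁴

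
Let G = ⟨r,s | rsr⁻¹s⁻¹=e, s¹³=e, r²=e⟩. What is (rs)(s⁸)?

Compute (rs) · (s⁸) by multiplying left to right and reducing via the relations at each step:
  (rs) · s⁸ = rs⁹

Answer: rs⁹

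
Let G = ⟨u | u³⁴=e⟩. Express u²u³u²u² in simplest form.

Multiply left to right, reducing at each step:
  (u²) · u³ = u⁵
  (u⁵) · u² = u⁷
  (u⁷) · u² = u⁹

Answer: u⁹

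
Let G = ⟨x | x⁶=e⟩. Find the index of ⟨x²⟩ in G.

First find ord(x²) by computing successive powers:
  (x²)¹ = x², (x²)² = x⁴, (x²)³ = e.
So |⟨x²⟩| = ord(x²) = 3. With |G| = 6, by Lagrange [G : ⟨x²⟩] = 6/3 = 2.

Answer: 2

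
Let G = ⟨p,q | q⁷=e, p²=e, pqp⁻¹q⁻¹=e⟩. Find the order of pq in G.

Compute successive powers until reaching e:
  (pq)¹ = pq, (pq)² = q², (pq)³ = pq³, (pq)⁴ = q⁴, (pq)⁵ = pq⁵, (pq)⁶ = q⁶, (pq)⁷ = p, (pq)⁸ = q, (pq)⁹ = pq², (pq)¹⁰ = q³, (pq)¹¹ = pq⁴, (pq)¹² = q⁵, (pq)¹³ = pq⁶, (pq)¹⁴ = e.
The smallest positive k with (pq)ᵏ = e is 14.

Answer: 14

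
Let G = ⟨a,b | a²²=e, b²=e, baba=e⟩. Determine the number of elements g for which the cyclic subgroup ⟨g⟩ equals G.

⟨g⟩ = G would require ord(g) = |G| = 44, but the maximum element order in G is 22 < 44. So G is not cyclic and no single element generates it: the count is 0.

Answer: 0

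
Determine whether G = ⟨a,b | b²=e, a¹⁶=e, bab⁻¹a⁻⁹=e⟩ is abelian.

a·b = ab but b·a = a⁹b, so a·b ≠ b·a and G is not abelian.

Answer: No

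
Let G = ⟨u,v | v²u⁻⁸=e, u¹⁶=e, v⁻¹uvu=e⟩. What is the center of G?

An element z ∈ Z(G) iff z commutes with every generator.
For example u⁸ is central: (u⁸)·u = u⁹ = u·(u⁸); (u⁸)·v = v⁻¹ = v·(u⁸).
Whereas u ∉ Z(G) since u·v = uv ≠ u⁷v⁻¹ = v·u.
Checking each of the 32 elements this way gives Z(G) = {e, u⁸}, of order 2.

Answer: {e, u⁸}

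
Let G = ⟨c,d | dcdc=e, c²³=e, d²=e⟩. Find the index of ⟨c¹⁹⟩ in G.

First find ord(c¹⁹) by computing successive powers:
  (c¹⁹)¹ = c¹⁹, (c¹⁹)² = c¹⁵, (c¹⁹)³ = c¹¹, (c¹⁹)⁴ = c⁷, (c¹⁹)⁵ = c³, (c¹⁹)⁶ = c²², (c¹⁹)⁷ = c¹⁸, (c¹⁹)⁸ = c¹⁴, (c¹⁹)⁹ = c¹⁰, (c¹⁹)¹⁰ = c⁶, (c¹⁹)¹¹ = c², (c¹⁹)¹² = c²¹, (c¹⁹)¹³ = c¹⁷, (c¹⁹)¹⁴ = c¹³, (c¹⁹)¹⁵ = c⁹, (c¹⁹)¹⁶ = c⁵, (c¹⁹)¹⁷ = c, (c¹⁹)¹⁸ = c²⁰, (c¹⁹)¹⁹ = c¹⁶, (c¹⁹)²⁰ = c¹², (c¹⁹)²¹ = c⁸, (c¹⁹)²² = c⁴, (c¹⁹)²³ = e.
So |⟨c¹⁹⟩| = ord(c¹⁹) = 23. With |G| = 46, by Lagrange [G : ⟨c¹⁹⟩] = 46/23 = 2.

Answer: 2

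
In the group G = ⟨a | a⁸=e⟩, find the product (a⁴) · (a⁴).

Compute (a⁴) · (a⁴) by multiplying left to right and reducing via the relations at each step:
  (a⁴) · a⁴ = e

Answer: e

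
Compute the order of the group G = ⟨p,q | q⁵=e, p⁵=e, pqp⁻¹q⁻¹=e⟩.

Enumerate words in the generators, reducing via the relations: the distinct elements are
  {e, p, q, pq, p², p³, p⁴, q², q³, q⁴, pq², pq³, pq⁴, p²q, p³q, p⁴q, p²q², p²q³, p²q⁴, p³q², p³q³, p³q⁴, p⁴q², p⁴q³, p⁴q⁴}.
No further products give new elements, so |G| = 25.

Answer: 25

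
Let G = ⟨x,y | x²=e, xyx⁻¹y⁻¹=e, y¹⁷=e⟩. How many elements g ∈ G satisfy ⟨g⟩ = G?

G is cyclic of order 34. An element generates G iff its order is 34, and a cyclic group of order 34 has exactly φ(34) = 16 such elements.

Answer: 16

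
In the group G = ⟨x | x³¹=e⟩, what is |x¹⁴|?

Compute successive powers until reaching e:
  (x¹⁴)¹ = x¹⁴, (x¹⁴)² = x²⁸, (x¹⁴)³ = x¹¹, (x¹⁴)⁴ = x²⁵, (x¹⁴)⁵ = x⁸, (x¹⁴)⁶ = x²², (x¹⁴)⁷ = x⁵, (x¹⁴)⁸ = x¹⁹, (x¹⁴)⁹ = x², (x¹⁴)¹⁰ = x¹⁶, (x¹⁴)¹¹ = x³⁰, (x¹⁴)¹² = x¹³, (x¹⁴)¹³ = x²⁷, (x¹⁴)¹⁴ = x¹⁰, (x¹⁴)¹⁵ = x²⁴, (x¹⁴)¹⁶ = x⁷, (x¹⁴)¹⁷ = x²¹, (x¹⁴)¹⁸ = x⁴, (x¹⁴)¹⁹ = x¹⁸, (x¹⁴)²⁰ = x, (x¹⁴)²¹ = x¹⁵, (x¹⁴)²² = x²⁹, (x¹⁴)²³ = x¹², (x¹⁴)²⁴ = x²⁶, (x¹⁴)²⁵ = x⁹, (x¹⁴)²⁶ = x²³, (x¹⁴)²⁷ = x⁶, (x¹⁴)²⁸ = x²⁰, (x¹⁴)²⁹ = x³, (x¹⁴)³⁰ = x¹⁷, (x¹⁴)³¹ = e.
The smallest positive k with (x¹⁴)ᵏ = e is 31.

Answer: 31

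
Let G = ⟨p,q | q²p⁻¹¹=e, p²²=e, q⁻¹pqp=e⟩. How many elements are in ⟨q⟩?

|⟨q⟩| equals the order of q. Compute successive powers until reaching e:
  q¹ = q, q² = p¹¹, q³ = q⁻¹, q⁴ = e.
The smallest positive k with qᵏ = e is 4, so |⟨q⟩| = 4.

Answer: 4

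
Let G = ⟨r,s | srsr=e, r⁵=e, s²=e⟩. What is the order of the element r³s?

Compute successive powers until reaching e:
  (r³s)¹ = r³s, (r³s)² = e.
The smallest positive k with (r³s)ᵏ = e is 2.

Answer: 2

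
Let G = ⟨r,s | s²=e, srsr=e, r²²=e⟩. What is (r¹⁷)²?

Compute successive powers of (r¹⁷), reducing at each step:
  (r¹⁷)²: (r¹⁷) · r¹⁷ = r¹²

Answer: r¹²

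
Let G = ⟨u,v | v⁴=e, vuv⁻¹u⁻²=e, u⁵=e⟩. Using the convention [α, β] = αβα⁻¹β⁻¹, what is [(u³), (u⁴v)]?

[(u³), (u⁴v)] = (u³)·(u⁴v)·(u³)⁻¹·(u⁴v)⁻¹.
  (u³) · (u⁴v) = u²v
  (u²v) · (u²) = uv
  (uv) · (u³v³) = u²

Answer: u²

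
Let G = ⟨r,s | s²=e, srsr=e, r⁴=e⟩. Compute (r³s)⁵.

Compute successive powers of (r³s), reducing at each step:
  (r³s)²: (r³s) · r³ = s;   s · s = e
  (r³s)³: e · r³ = r³;   (r³) · s = r³s
  (r³s)⁴: (r³s) · r³ = s;   s · s = e
  (r³s)⁵: e · r³ = r³;   (r³) · s = r³s

Answer: r³s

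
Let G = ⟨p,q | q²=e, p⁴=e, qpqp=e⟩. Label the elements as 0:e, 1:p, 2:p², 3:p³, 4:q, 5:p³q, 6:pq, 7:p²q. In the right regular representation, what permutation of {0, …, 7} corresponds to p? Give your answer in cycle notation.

(0 1 2 3)(4 5 7 6)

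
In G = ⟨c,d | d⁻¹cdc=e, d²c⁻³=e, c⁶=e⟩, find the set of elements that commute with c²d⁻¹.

⟨c²d⁻¹⟩ ⊆ C_G(c²d⁻¹) since powers of c²d⁻¹ commute with c²d⁻¹; so |C_G(c²d⁻¹)| ≥ |⟨c²d⁻¹⟩| = 4.
By orbit–stabilizer, |C_G(c²d⁻¹)| = |G| / |conj. class of c²d⁻¹| = 12 / 3 = 4.
The 4 elements commuting with c²d⁻¹ are {e, c³, c²d, c²d⁻¹}.

Answer: {e, c³, c²d, c²d⁻¹}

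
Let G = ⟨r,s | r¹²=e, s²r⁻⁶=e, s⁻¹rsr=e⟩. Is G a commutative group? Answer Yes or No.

r·s = rs but s·r = r⁵s⁻¹, so r·s ≠ s·r and G is not abelian.

Answer: No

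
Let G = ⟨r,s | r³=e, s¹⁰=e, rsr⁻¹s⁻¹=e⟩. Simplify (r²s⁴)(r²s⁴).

Compute (r²s⁴) · (r²s⁴) by multiplying left to right and reducing via the relations at each step:
  (r²s⁴) · r² = rs⁴
  (rs⁴) · s⁴ = rs⁸

Answer: rs⁸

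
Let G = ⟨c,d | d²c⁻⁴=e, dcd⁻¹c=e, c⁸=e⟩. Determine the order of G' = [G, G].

G' = [G, G] is generated by all commutators. The generator-pair commutators are: [c, d] = c².
The subgroup they normally generate is {e, c², c⁴, c⁶}, of order 4.
Check: |G/G'| = 16/4 = 4 is the order of the abelianisation.

Answer: 4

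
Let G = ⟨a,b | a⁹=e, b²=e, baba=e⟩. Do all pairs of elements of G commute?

a·b = ab but b·a = a⁸b, so a·b ≠ b·a and G is not abelian.

Answer: No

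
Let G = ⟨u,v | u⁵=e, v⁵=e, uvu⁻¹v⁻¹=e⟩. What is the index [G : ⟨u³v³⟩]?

First find ord(u³v³) by computing successive powers:
  (u³v³)¹ = u³v³, (u³v³)² = uv, (u³v³)³ = u⁴v⁴, (u³v³)⁴ = u²v², (u³v³)⁵ = e.
So |⟨u³v³⟩| = ord(u³v³) = 5. With |G| = 25, by Lagrange [G : ⟨u³v³⟩] = 25/5 = 5.

Answer: 5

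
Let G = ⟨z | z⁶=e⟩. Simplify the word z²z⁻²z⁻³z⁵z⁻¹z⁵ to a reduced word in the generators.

Multiply left to right, reducing at each step:
  (z²) · z⁻² = e
  e · z⁻³ = z³
  (z³) · z⁵ = z²
  (z²) · z⁻¹ = z
  z · z⁵ = e

Answer: e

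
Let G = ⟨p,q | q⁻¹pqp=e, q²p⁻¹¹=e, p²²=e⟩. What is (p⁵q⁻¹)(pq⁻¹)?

Compute (p⁵q⁻¹) · (pq⁻¹) by multiplying left to right and reducing via the relations at each step:
  (p⁵q⁻¹) · p = p⁴q⁻¹
  (p⁴q⁻¹) · q⁻¹ = p¹⁵

Answer: p¹⁵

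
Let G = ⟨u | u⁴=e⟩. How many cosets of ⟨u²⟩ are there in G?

First find ord(u²) by computing successive powers:
  (u²)¹ = u², (u²)² = e.
So |⟨u²⟩| = ord(u²) = 2. With |G| = 4, by Lagrange [G : ⟨u²⟩] = 4/2 = 2.

Answer: 2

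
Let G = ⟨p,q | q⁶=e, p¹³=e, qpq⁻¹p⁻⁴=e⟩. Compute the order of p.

Compute successive powers until reaching e:
  p¹ = p, p² = p², p³ = p³, p⁴ = p⁴, p⁵ = p⁵, p⁶ = p⁶, p⁷ = p⁷, p⁸ = p⁸, p⁹ = p⁹, p¹⁰ = p¹⁰, p¹¹ = p¹¹, p¹² = p¹², p¹³ = e.
The smallest positive k with pᵏ = e is 13.

Answer: 13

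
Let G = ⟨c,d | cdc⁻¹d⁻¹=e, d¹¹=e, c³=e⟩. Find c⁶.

Compute successive powers of c, reducing at each step:
  c²: c · c = c²
  c³: (c²) · c = e
  c⁴: e · c = c
  c⁵: c · c = c²
  c⁶: (c²) · c = e

Answer: e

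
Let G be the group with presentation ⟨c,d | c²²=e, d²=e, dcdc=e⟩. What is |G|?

Enumerate words in the generators, reducing via the relations: the distinct elements are
  {c, d, e, cd, c², c³, c⁴, c⁵, c⁶, c⁷, c⁸, c⁹, c²d, c²¹, c²⁰, c³d, c¹², c¹³, c¹¹, c¹⁰, c¹⁴, c¹⁵, c¹⁶, c¹⁷, c¹⁸, c¹⁹, c⁴d, c⁵d, c⁶d, c⁷d, c⁸d, c⁹d, c²¹d, c²⁰d, c¹²d, c¹³d, c¹¹d, c¹⁰d, c¹⁴d, c¹⁵d, c¹⁶d, c¹⁷d, c¹⁸d, c¹⁹d}.
No further products give new elements, so |G| = 44.

Answer: 44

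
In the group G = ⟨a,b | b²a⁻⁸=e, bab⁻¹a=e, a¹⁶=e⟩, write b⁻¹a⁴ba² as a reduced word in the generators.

Multiply left to right, reducing at each step:
  (b⁻¹) · a⁴ = a⁴b
  (a⁴b) · b = a¹²
  (a¹²) · a² = a¹⁴

Answer: a¹⁴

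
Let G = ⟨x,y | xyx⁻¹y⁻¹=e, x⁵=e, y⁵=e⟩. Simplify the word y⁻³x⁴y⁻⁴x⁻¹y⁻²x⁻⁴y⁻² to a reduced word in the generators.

Multiply left to right, reducing at each step:
  (y²) · x⁴ = x⁴y²
  (x⁴y²) · y⁻⁴ = x⁴y³
  (x⁴y³) · x⁻¹ = x³y³
  (x³y³) · y⁻² = x³y
  (x³y) · x⁻⁴ = x⁴y
  (x⁴y) · y⁻² = x⁴y⁴

Answer: x⁴y⁴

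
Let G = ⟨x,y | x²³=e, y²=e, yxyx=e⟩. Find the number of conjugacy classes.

The conjugacy classes (representative and size) are:
  [e] (size 1), [x] (size 2), [x²¹] (size 2), [x²⁰] (size 2), [x⁴] (size 2), [x¹⁸] (size 2), [x⁶] (size 2), [x¹⁶] (size 2), [x⁸] (size 2), [x⁹] (size 2), [x¹⁰] (size 2), [x¹²] (size 2), [x¹⁸y] (size 23).
Class equation: 1 + 2 + 2 + 2 + 2 + 2 + 2 + 2 + 2 + 2 + 2 + 2 + 23 = 46 = |G|. So G has 13 conjugacy classes.

Answer: 13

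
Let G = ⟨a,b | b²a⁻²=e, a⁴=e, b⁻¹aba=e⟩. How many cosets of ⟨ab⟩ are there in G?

First find ord(ab) by computing successive powers:
  (ab)¹ = ab, (ab)² = a², (ab)³ = ab⁻¹, (ab)⁴ = e.
So |⟨ab⟩| = ord(ab) = 4. With |G| = 8, by Lagrange [G : ⟨ab⟩] = 8/4 = 2.

Answer: 2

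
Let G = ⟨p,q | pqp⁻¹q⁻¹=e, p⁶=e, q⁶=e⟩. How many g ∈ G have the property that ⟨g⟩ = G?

⟨g⟩ = G would require ord(g) = |G| = 36, but the maximum element order in G is 6 < 36. So G is not cyclic and no single element generates it: the count is 0.

Answer: 0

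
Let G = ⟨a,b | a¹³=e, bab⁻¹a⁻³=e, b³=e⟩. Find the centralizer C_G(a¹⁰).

⟨a¹⁰⟩ ⊆ C_G(a¹⁰) since powers of a¹⁰ commute with a¹⁰; so |C_G(a¹⁰)| ≥ |⟨a¹⁰⟩| = 13.
By orbit–stabilizer, |C_G(a¹⁰)| = |G| / |conj. class of a¹⁰| = 39 / 3 = 13.
The 13 elements commuting with a¹⁰ are {e, a, a², a³, a⁴, a⁵, a⁶, a⁷, a⁸, a⁹, a¹⁰, a¹¹, a¹²}.

Answer: {e, a, a², a³, a⁴, a⁵, a⁶, a⁷, a⁸, a⁹, a¹⁰, a¹¹, a¹²}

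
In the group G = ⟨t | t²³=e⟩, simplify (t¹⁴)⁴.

Compute successive powers of (t¹⁴), reducing at each step:
  (t¹⁴)²: (t¹⁴) · t¹⁴ = t⁵
  (t¹⁴)³: (t⁵) · t¹⁴ = t¹⁹
  (t¹⁴)⁴: (t¹⁹) · t¹⁴ = t¹⁰

Answer: t¹⁰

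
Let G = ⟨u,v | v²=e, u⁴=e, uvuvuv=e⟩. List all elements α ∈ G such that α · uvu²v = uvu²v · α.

⟨uvu²v⟩ ⊆ C_G(uvu²v) since powers of uvu²v commute with uvu²v; so |C_G(uvu²v)| ≥ |⟨uvu²v⟩| = 2.
By orbit–stabilizer, |C_G(uvu²v)| = |G| / |conj. class of uvu²v| = 24 / 6 = 4.
The 4 elements commuting with uvu²v are {e, u², uvu²v, u³vu²v}.

Answer: {e, u², uvu²v, u³vu²v}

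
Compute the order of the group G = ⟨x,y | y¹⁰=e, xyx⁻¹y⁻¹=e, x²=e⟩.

Enumerate words in the generators, reducing via the relations: the distinct elements are
  {e, x, y, xy, y², y³, y⁴, y⁵, y⁶, y⁷, y⁸, y⁹, xy², xy³, xy⁴, xy⁵, xy⁶, xy⁷, xy⁸, xy⁹}.
No further products give new elements, so |G| = 20.

Answer: 20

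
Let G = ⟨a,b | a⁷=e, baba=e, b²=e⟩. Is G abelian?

a·b = ab but b·a = a⁶b, so a·b ≠ b·a and G is not abelian.

Answer: No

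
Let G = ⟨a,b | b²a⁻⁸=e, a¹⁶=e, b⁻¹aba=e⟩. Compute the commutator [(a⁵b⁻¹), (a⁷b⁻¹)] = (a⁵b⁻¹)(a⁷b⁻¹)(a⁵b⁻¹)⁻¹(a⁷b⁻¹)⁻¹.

[(a⁵b⁻¹), (a⁷b⁻¹)] = (a⁵b⁻¹)·(a⁷b⁻¹)·(a⁵b⁻¹)⁻¹·(a⁷b⁻¹)⁻¹.
  (a⁵b⁻¹) · (a⁷b⁻¹) = a⁶
  (a⁶) · (a⁵b) = a³b⁻¹
  (a³b⁻¹) · (a⁷b) = a¹²

Answer: a¹²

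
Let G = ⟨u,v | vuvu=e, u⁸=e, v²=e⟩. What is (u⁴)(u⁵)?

Compute (u⁴) · (u⁵) by multiplying left to right and reducing via the relations at each step:
  (u⁴) · u⁵ = u

Answer: u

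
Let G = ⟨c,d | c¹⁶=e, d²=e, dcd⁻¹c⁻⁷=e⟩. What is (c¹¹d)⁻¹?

The order of (c¹¹d) is 4 (smallest k with (c¹¹d)ᵏ = e), so (c¹¹d)⁻¹ = (c¹¹d)³ = c³d.
Check: (c¹¹d) · (c³d) → (c¹¹d) · c³ = d;   d · d = e, giving e as required.

Answer: c³d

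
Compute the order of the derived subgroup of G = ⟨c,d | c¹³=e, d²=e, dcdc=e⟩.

G' = [G, G] is generated by all commutators. The generator-pair commutators are: [c, d] = c².
The subgroup they normally generate is {e, c, c², c³, c⁴, c⁵, c⁶, c⁷, c⁸, c⁹, c¹⁰, c¹¹, c¹²}, of order 13.
Check: |G/G'| = 26/13 = 2 is the order of the abelianisation.

Answer: 13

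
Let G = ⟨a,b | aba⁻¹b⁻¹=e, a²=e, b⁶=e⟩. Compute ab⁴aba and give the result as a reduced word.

Multiply left to right, reducing at each step:
  a · b⁴ = ab⁴
  (ab⁴) · a = b⁴
  (b⁴) · b = b⁵
  (b⁵) · a = ab⁵

Answer: ab⁵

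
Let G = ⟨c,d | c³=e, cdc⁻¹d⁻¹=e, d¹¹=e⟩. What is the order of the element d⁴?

Compute successive powers until reaching e:
  (d⁴)¹ = d⁴, (d⁴)² = d⁸, (d⁴)³ = d, (d⁴)⁴ = d⁵, (d⁴)⁵ = d⁹, (d⁴)⁶ = d², (d⁴)⁷ = d⁶, (d⁴)⁸ = d¹⁰, (d⁴)⁹ = d³, (d⁴)¹⁰ = d⁷, (d⁴)¹¹ = e.
The smallest positive k with (d⁴)ᵏ = e is 11.

Answer: 11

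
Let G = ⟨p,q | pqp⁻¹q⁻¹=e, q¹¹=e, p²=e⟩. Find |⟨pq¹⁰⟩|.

|⟨pq¹⁰⟩| equals the order of pq¹⁰. Compute successive powers until reaching e:
  (pq¹⁰)¹ = pq¹⁰, (pq¹⁰)² = q⁹, (pq¹⁰)³ = pq⁸, (pq¹⁰)⁴ = q⁷, (pq¹⁰)⁵ = pq⁶, (pq¹⁰)⁶ = q⁵, (pq¹⁰)⁷ = pq⁴, (pq¹⁰)⁸ = q³, (pq¹⁰)⁹ = pq², (pq¹⁰)¹⁰ = q, (pq¹⁰)¹¹ = p, (pq¹⁰)¹² = q¹⁰, (pq¹⁰)¹³ = pq⁹, (pq¹⁰)¹⁴ = q⁸, (pq¹⁰)¹⁵ = pq⁷, (pq¹⁰)¹⁶ = q⁶, (pq¹⁰)¹⁷ = pq⁵, (pq¹⁰)¹⁸ = q⁴, (pq¹⁰)¹⁹ = pq³, (pq¹⁰)²⁰ = q², (pq¹⁰)²¹ = pq, (pq¹⁰)²² = e.
The smallest positive k with (pq¹⁰)ᵏ = e is 22, so |⟨pq¹⁰⟩| = 22.

Answer: 22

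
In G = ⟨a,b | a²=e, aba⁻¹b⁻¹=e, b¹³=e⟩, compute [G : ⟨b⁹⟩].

First find ord(b⁹) by computing successive powers:
  (b⁹)¹ = b⁹, (b⁹)² = b⁵, (b⁹)³ = b, (b⁹)⁴ = b¹⁰, (b⁹)⁵ = b⁶, (b⁹)⁶ = b², (b⁹)⁷ = b¹¹, (b⁹)⁸ = b⁷, (b⁹)⁹ = b³, (b⁹)¹⁰ = b¹², (b⁹)¹¹ = b⁸, (b⁹)¹² = b⁴, (b⁹)¹³ = e.
So |⟨b⁹⟩| = ord(b⁹) = 13. With |G| = 26, by Lagrange [G : ⟨b⁹⟩] = 26/13 = 2.

Answer: 2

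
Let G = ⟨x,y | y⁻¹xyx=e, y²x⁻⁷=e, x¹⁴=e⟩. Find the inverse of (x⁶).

The order of (x⁶) is 7 (smallest k with (x⁶)ᵏ = e), so (x⁶)⁻¹ = (x⁶)⁶ = x⁸.
Check: (x⁶) · (x⁸) → (x⁶) · x⁸ = e, giving e as required.

Answer: x⁸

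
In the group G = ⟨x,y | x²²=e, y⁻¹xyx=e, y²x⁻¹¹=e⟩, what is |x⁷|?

Compute successive powers until reaching e:
  (x⁷)¹ = x⁷, (x⁷)² = x¹⁴, (x⁷)³ = x²¹, (x⁷)⁴ = x⁶, (x⁷)⁵ = x¹³, (x⁷)⁶ = x²⁰, (x⁷)⁷ = x⁵, (x⁷)⁸ = x¹², (x⁷)⁹ = x¹⁹, (x⁷)¹⁰ = x⁴, (x⁷)¹¹ = x¹¹, (x⁷)¹² = x¹⁸, (x⁷)¹³ = x³, (x⁷)¹⁴ = x¹⁰, (x⁷)¹⁵ = x¹⁷, (x⁷)¹⁶ = x², (x⁷)¹⁷ = x⁹, (x⁷)¹⁸ = x¹⁶, (x⁷)¹⁹ = x, (x⁷)²⁰ = x⁸, (x⁷)²¹ = x¹⁵, (x⁷)²² = e.
The smallest positive k with (x⁷)ᵏ = e is 22.

Answer: 22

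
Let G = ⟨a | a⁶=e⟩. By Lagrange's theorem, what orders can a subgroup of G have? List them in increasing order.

|G| = 6 = 2 · 3. By Lagrange's theorem the order of any subgroup divides 6; the divisors of 6 are 1, 2, 3, 6.

Answer: 1, 2, 3, 6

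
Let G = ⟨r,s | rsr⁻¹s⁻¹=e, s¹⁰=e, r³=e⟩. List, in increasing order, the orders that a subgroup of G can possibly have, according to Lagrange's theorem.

|G| = 30 = 2 · 3 · 5. By Lagrange's theorem the order of any subgroup divides 30; the divisors of 30 are 1, 2, 3, 5, 6, 10, 15, 30.

Answer: 1, 2, 3, 5, 6, 10, 15, 30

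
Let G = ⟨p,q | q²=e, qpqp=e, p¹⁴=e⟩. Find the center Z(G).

An element z ∈ Z(G) iff z commutes with every generator.
For example p⁷ is central: (p⁷)·p = p⁸ = p·(p⁷); (p⁷)·q = p⁷q = q·(p⁷).
Whereas p ∉ Z(G) since p·q = pq ≠ p¹³q = q·p.
Checking each of the 28 elements this way gives Z(G) = {e, p⁷}, of order 2.

Answer: {e, p⁷}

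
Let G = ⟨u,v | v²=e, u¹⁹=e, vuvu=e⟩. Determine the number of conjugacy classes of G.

The conjugacy classes (representative and size) are:
  [e] (size 1), [u¹⁸] (size 2), [u²] (size 2), [u¹⁶] (size 2), [u⁴] (size 2), [u¹⁴] (size 2), [u¹³] (size 2), [u¹²] (size 2), [u⁸] (size 2), [u⁹] (size 2), [v] (size 19).
Class equation: 1 + 2 + 2 + 2 + 2 + 2 + 2 + 2 + 2 + 2 + 19 = 38 = |G|. So G has 11 conjugacy classes.

Answer: 11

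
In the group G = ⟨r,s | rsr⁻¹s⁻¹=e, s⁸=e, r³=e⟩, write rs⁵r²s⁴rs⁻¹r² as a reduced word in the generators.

Multiply left to right, reducing at each step:
  r · s⁵ = rs⁵
  (rs⁵) · r² = s⁵
  (s⁵) · s⁴ = s
  s · r = rs
  (rs) · s⁻¹ = r
  r · r² = e

Answer: e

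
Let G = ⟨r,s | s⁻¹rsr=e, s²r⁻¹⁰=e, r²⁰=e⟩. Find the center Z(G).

An element z ∈ Z(G) iff z commutes with every generator.
For example r¹⁰ is central: (r¹⁰)·r = r¹¹ = r·(r¹⁰); (r¹⁰)·s = s⁻¹ = s·(r¹⁰).
Whereas r ∉ Z(G) since r·s = rs ≠ r⁹s⁻¹ = s·r.
Checking each of the 40 elements this way gives Z(G) = {e, r¹⁰}, of order 2.

Answer: {e, r¹⁰}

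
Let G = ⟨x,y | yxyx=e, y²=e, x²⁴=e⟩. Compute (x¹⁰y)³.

Compute successive powers of (x¹⁰y), reducing at each step:
  (x¹⁰y)²: (x¹⁰y) · x¹⁰ = y;   y · y = e
  (x¹⁰y)³: e · x¹⁰ = x¹⁰;   (x¹⁰) · y = x¹⁰y

Answer: x¹⁰y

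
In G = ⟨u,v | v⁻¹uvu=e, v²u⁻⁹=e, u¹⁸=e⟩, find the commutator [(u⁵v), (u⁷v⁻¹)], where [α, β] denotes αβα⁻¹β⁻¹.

[(u⁵v), (u⁷v⁻¹)] = (u⁵v)·(u⁷v⁻¹)·(u⁵v)⁻¹·(u⁷v⁻¹)⁻¹.
  (u⁵v) · (u⁷v⁻¹) = u¹⁶
  (u¹⁶) · (u⁵v⁻¹) = u³v⁻¹
  (u³v⁻¹) · (u⁷v) = u¹⁴

Answer: u¹⁴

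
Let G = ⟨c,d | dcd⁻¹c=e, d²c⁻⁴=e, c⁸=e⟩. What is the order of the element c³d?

Compute successive powers until reaching e:
  (c³d)¹ = c³d, (c³d)² = c⁴, (c³d)³ = c³d⁻¹, (c³d)⁴ = e.
The smallest positive k with (c³d)ᵏ = e is 4.

Answer: 4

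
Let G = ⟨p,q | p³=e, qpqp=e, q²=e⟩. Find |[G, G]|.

G' = [G, G] is generated by all commutators. The generator-pair commutators are: [p, q] = p².
The subgroup they normally generate is {e, p, p²}, of order 3.
Check: |G/G'| = 6/3 = 2 is the order of the abelianisation.

Answer: 3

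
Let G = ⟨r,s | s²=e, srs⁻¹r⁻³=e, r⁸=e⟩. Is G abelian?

r·s = rs but s·r = r³s, so r·s ≠ s·r and G is not abelian.

Answer: No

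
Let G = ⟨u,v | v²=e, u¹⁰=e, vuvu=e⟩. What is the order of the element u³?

Compute successive powers until reaching e:
  (u³)¹ = u³, (u³)² = u⁶, (u³)³ = u⁹, (u³)⁴ = u², (u³)⁵ = u⁵, (u³)⁶ = u⁸, (u³)⁷ = u, (u³)⁸ = u⁴, (u³)⁹ = u⁷, (u³)¹⁰ = e.
The smallest positive k with (u³)ᵏ = e is 10.

Answer: 10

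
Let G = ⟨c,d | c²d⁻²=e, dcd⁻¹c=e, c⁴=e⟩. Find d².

Compute successive powers of d, reducing at each step:
  d²: d · d = c²

Answer: c²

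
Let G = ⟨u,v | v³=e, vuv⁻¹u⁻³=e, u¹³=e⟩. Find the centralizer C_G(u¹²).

⟨u¹²⟩ ⊆ C_G(u¹²) since powers of u¹² commute with u¹²; so |C_G(u¹²)| ≥ |⟨u¹²⟩| = 13.
By orbit–stabilizer, |C_G(u¹²)| = |G| / |conj. class of u¹²| = 39 / 3 = 13.
The 13 elements commuting with u¹² are {e, u, u², u³, u⁴, u⁵, u⁶, u⁷, u⁸, u⁹, u¹⁰, u¹¹, u¹²}.

Answer: {e, u, u², u³, u⁴, u⁵, u⁶, u⁷, u⁸, u⁹, u¹⁰, u¹¹, u¹²}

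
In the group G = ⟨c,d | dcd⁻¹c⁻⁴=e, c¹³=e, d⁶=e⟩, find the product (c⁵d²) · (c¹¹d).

Compute (c⁵d²) · (c¹¹d) by multiplying left to right and reducing via the relations at each step:
  (c⁵d²) · c¹¹ = c¹²d²
  (c¹²d²) · d = c¹²d³

Answer: c¹²d³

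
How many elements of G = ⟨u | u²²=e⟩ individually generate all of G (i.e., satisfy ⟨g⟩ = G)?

G is cyclic of order 22. An element generates G iff its order is 22, and a cyclic group of order 22 has exactly φ(22) = 10 such elements.

Answer: 10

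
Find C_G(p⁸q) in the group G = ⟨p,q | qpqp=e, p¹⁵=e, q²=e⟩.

⟨p⁸q⟩ ⊆ C_G(p⁸q) since powers of p⁸q commute with p⁸q; so |C_G(p⁸q)| ≥ |⟨p⁸q⟩| = 2.
By orbit–stabilizer, |C_G(p⁸q)| = |G| / |conj. class of p⁸q| = 30 / 15 = 2.
The 2 elements commuting with p⁸q are {e, p⁸q}.

Answer: {e, p⁸q}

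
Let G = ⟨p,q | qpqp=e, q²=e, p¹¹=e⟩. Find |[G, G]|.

G' = [G, G] is generated by all commutators. The generator-pair commutators are: [p, q] = p².
The subgroup they normally generate is {e, p, p², p³, p⁴, p⁵, p⁶, p⁷, p⁸, p⁹, p¹⁰}, of order 11.
Check: |G/G'| = 22/11 = 2 is the order of the abelianisation.

Answer: 11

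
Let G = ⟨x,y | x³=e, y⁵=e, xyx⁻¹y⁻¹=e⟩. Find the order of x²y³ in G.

Compute successive powers until reaching e:
  (x²y³)¹ = x²y³, (x²y³)² = xy, (x²y³)³ = y⁴, (x²y³)⁴ = x²y², (x²y³)⁵ = x, (x²y³)⁶ = y³, (x²y³)⁷ = x²y, (x²y³)⁸ = xy⁴, (x²y³)⁹ = y², (x²y³)¹⁰ = x², (x²y³)¹¹ = xy³, (x²y³)¹² = y, (x²y³)¹³ = x²y⁴, (x²y³)¹⁴ = xy², (x²y³)¹⁵ = e.
The smallest positive k with (x²y³)ᵏ = e is 15.

Answer: 15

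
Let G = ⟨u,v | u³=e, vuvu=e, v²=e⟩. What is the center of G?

An element z ∈ Z(G) iff z commutes with every generator.
For example e is central: e·u = u = u·e; e·v = v = v·e.
Whereas u ∉ Z(G) since u·v = uv ≠ u²v = v·u.
Checking each of the 6 elements this way gives Z(G) = {e}, of order 1.

Answer: {e}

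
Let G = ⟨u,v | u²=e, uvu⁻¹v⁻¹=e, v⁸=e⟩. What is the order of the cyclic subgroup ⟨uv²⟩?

|⟨uv²⟩| equals the order of uv². Compute successive powers until reaching e:
  (uv²)¹ = uv², (uv²)² = v⁴, (uv²)³ = uv⁶, (uv²)⁴ = e.
The smallest positive k with (uv²)ᵏ = e is 4, so |⟨uv²⟩| = 4.

Answer: 4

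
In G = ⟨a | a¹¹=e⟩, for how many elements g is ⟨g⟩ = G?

G is cyclic of order 11. An element generates G iff its order is 11, and a cyclic group of order 11 has exactly φ(11) = 10 such elements.

Answer: 10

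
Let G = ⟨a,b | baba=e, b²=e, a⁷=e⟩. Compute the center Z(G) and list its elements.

An element z ∈ Z(G) iff z commutes with every generator.
For example e is central: e·a = a = a·e; e·b = b = b·e.
Whereas a ∉ Z(G) since a·b = ab ≠ a⁶b = b·a.
Checking each of the 14 elements this way gives Z(G) = {e}, of order 1.

Answer: {e}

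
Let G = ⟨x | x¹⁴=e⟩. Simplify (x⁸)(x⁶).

Compute (x⁸) · (x⁶) by multiplying left to right and reducing via the relations at each step:
  (x⁸) · x⁶ = e

Answer: e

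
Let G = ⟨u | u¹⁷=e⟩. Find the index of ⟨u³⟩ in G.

First find ord(u³) by computing successive powers:
  (u³)¹ = u³, (u³)² = u⁶, (u³)³ = u⁹, (u³)⁴ = u¹², (u³)⁵ = u¹⁵, (u³)⁶ = u, (u³)⁷ = u⁴, (u³)⁸ = u⁷, (u³)⁹ = u¹⁰, (u³)¹⁰ = u¹³, (u³)¹¹ = u¹⁶, (u³)¹² = u², (u³)¹³ = u⁵, (u³)¹⁴ = u⁸, (u³)¹⁵ = u¹¹, (u³)¹⁶ = u¹⁴, (u³)¹⁷ = e.
So |⟨u³⟩| = ord(u³) = 17. With |G| = 17, by Lagrange [G : ⟨u³⟩] = 17/17 = 1.

Answer: 1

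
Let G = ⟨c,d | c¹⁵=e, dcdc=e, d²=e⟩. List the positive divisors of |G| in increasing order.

|G| = 30 = 2 · 3 · 5. By Lagrange's theorem the order of any subgroup divides 30; the divisors of 30 are 1, 2, 3, 5, 6, 10, 15, 30.

Answer: 1, 2, 3, 5, 6, 10, 15, 30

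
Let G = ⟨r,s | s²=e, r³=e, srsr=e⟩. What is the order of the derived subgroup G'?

G' = [G, G] is generated by all commutators. The generator-pair commutators are: [r, s] = r².
The subgroup they normally generate is {e, r, r²}, of order 3.
Check: |G/G'| = 6/3 = 2 is the order of the abelianisation.

Answer: 3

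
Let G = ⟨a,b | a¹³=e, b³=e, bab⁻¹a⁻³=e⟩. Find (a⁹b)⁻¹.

The order of (a⁹b) is 3 (smallest k with (a⁹b)ᵏ = e), so (a⁹b)⁻¹ = (a⁹b)² = a¹⁰b².
Check: (a⁹b) · (a¹⁰b²) → (a⁹b) · a¹⁰ = b;   b · b² = e, giving e as required.

Answer: a¹⁰b²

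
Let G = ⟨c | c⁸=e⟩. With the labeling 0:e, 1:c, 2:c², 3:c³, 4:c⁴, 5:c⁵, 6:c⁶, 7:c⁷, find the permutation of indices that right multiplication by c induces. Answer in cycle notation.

(0 1 2 3 4 5 6 7)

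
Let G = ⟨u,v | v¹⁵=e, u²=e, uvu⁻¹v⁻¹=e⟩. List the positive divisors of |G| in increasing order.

|G| = 30 = 2 · 3 · 5. By Lagrange's theorem the order of any subgroup divides 30; the divisors of 30 are 1, 2, 3, 5, 6, 10, 15, 30.

Answer: 1, 2, 3, 5, 6, 10, 15, 30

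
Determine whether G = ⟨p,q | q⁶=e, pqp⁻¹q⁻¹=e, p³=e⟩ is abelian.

Each pair of generators commutes: p·q = pq = q·p. Since the generators pairwise commute, every element of G commutes with every other, so G is abelian.

Answer: Yes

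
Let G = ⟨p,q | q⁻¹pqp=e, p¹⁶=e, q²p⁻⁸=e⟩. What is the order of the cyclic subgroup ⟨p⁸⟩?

|⟨p⁸⟩| equals the order of p⁸. Compute successive powers until reaching e:
  (p⁸)¹ = p⁸, (p⁸)² = e.
The smallest positive k with (p⁸)ᵏ = e is 2, so |⟨p⁸⟩| = 2.

Answer: 2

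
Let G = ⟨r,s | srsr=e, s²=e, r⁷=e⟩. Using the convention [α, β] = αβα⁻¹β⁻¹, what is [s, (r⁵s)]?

[s, (r⁵s)] = s·(r⁵s)·s⁻¹·(r⁵s)⁻¹.
  s · (r⁵s) = r²
  (r²) · s = r²s
  (r²s) · (r⁵s) = r⁴

Answer: r⁴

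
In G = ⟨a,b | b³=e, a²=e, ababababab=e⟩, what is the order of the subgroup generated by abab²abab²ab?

|⟨abab²abab²ab⟩| equals the order of abab²abab²ab. Compute successive powers until reaching e:
  (abab²abab²ab)¹ = abab²abab²ab, (abab²abab²ab)² = e.
The smallest positive k with (abab²abab²ab)ᵏ = e is 2, so |⟨abab²abab²ab⟩| = 2.

Answer: 2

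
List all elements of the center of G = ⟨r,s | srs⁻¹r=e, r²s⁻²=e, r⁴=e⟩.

An element z ∈ Z(G) iff z commutes with every generator.
For example r² is central: (r²)·r = r³ = r·(r²); (r²)·s = s⁻¹ = s·(r²).
Whereas r ∉ Z(G) since r·s = rs ≠ rs⁻¹ = s·r.
Checking each of the 8 elements this way gives Z(G) = {e, r²}, of order 2.

Answer: {e, r²}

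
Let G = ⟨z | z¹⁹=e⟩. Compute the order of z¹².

Compute successive powers until reaching e:
  (z¹²)¹ = z¹², (z¹²)² = z⁵, (z¹²)³ = z¹⁷, (z¹²)⁴ = z¹⁰, (z¹²)⁵ = z³, (z¹²)⁶ = z¹⁵, (z¹²)⁷ = z⁸, (z¹²)⁸ = z, (z¹²)⁹ = z¹³, (z¹²)¹⁰ = z⁶, (z¹²)¹¹ = z¹⁸, (z¹²)¹² = z¹¹, (z¹²)¹³ = z⁴, (z¹²)¹⁴ = z¹⁶, (z¹²)¹⁵ = z⁹, (z¹²)¹⁶ = z², (z¹²)¹⁷ = z¹⁴, (z¹²)¹⁸ = z⁷, (z¹²)¹⁹ = e.
The smallest positive k with (z¹²)ᵏ = e is 19.

Answer: 19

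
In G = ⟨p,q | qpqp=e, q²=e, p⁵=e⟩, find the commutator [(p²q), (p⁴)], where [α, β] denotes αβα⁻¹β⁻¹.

[(p²q), (p⁴)] = (p²q)·(p⁴)·(p²q)⁻¹·(p⁴)⁻¹.
  (p²q) · (p⁴) = p³q
  (p³q) · (p²q) = p
  p · p = p²

Answer: p²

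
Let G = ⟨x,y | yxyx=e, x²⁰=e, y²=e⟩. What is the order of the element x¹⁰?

Compute successive powers until reaching e:
  (x¹⁰)¹ = x¹⁰, (x¹⁰)² = e.
The smallest positive k with (x¹⁰)ᵏ = e is 2.

Answer: 2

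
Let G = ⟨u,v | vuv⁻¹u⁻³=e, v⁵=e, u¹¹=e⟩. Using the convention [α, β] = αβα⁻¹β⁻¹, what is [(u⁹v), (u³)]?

[(u⁹v), (u³)] = (u⁹v)·(u³)·(u⁹v)⁻¹·(u³)⁻¹.
  (u⁹v) · (u³) = u⁷v
  (u⁷v) · (u⁸v⁴) = u⁹
  (u⁹) · (u⁸) = u⁶

Answer: u⁶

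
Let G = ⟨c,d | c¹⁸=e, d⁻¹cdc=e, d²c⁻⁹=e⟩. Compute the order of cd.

Compute successive powers until reaching e:
  (cd)¹ = cd, (cd)² = c⁹, (cd)³ = cd⁻¹, (cd)⁴ = e.
The smallest positive k with (cd)ᵏ = e is 4.

Answer: 4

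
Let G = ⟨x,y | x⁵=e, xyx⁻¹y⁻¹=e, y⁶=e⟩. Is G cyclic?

|G| = 30. The element xy has order 30 (its powers give 30 distinct elements), so ⟨xy⟩ = G and G is cyclic.

Answer: Yes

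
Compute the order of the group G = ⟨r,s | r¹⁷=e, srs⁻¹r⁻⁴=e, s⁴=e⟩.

Enumerate words in the generators, reducing via the relations: the distinct elements are
  {e, r, s, rs, r², r³, r⁴, r⁵, r⁶, r⁷, r⁸, r⁹, s², s³, rs², rs³, r²s, r³s, r¹², r¹³, r¹¹, r¹⁰, r¹⁴, r¹⁵, r¹⁶, r⁴s, r⁵s, r⁶s, r⁷s, r⁸s, r⁹s, r²s², r²s³, r³s², r³s³, r¹²s, r¹³s, r¹¹s, r¹⁰s, r¹⁴s, r¹⁵s, r¹⁶s, r⁴s², r⁴s³, r⁵s², r⁵s³, r⁶s², r⁶s³, r⁷s², r⁷s³, r⁸s², r⁸s³, r⁹s², r⁹s³, r¹²s², r¹²s³, r¹³s², r¹³s³, r¹¹s², r¹¹s³, r¹⁰s², r¹⁰s³, r¹⁴s², r¹⁴s³, r¹⁵s², r¹⁵s³, r¹⁶s², r¹⁶s³}.
No further products give new elements, so |G| = 68.

Answer: 68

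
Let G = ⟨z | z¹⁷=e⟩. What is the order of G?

G is generated by a single element, so G is cyclic. The relator gives z¹⁷ = e and no smaller power is forced to be e, so the 17 powers {e, z, z², z³, z⁴, z⁵, z⁶, z⁷, z⁸, z⁹, z¹², z¹³, z¹¹, z¹⁰, z¹⁴, z¹⁵, z¹⁶} are distinct. Hence |G| = 17.

Answer: 17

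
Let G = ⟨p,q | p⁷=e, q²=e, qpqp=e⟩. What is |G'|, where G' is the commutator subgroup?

G' = [G, G] is generated by all commutators. The generator-pair commutators are: [p, q] = p².
The subgroup they normally generate is {e, p, p², p³, p⁴, p⁵, p⁶}, of order 7.
Check: |G/G'| = 14/7 = 2 is the order of the abelianisation.

Answer: 7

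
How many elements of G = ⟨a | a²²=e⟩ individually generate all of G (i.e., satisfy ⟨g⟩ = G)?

G is cyclic of order 22. An element generates G iff its order is 22, and a cyclic group of order 22 has exactly φ(22) = 10 such elements.

Answer: 10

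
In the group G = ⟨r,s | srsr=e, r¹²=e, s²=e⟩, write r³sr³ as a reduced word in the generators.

Multiply left to right, reducing at each step:
  (r³) · s = r³s
  (r³s) · r³ = s

Answer: s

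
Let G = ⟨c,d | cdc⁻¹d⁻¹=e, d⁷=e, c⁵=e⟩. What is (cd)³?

Compute successive powers of (cd), reducing at each step:
  (cd)²: (cd) · c = c²d;   (c²d) · d = c²d²
  (cd)³: (c²d²) · c = c³d²;   (c³d²) · d = c³d³

Answer: c³d³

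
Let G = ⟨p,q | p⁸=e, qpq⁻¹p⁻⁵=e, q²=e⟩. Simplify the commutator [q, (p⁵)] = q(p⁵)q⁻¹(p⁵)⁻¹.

[q, (p⁵)] = q·(p⁵)·q⁻¹·(p⁵)⁻¹.
  q · (p⁵) = pq
  (pq) · q = p
  p · (p³) = p⁴

Answer: p⁴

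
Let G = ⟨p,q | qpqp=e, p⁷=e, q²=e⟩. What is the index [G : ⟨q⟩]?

First find ord(q) by computing successive powers:
  q¹ = q, q² = e.
So |⟨q⟩| = ord(q) = 2. With |G| = 14, by Lagrange [G : ⟨q⟩] = 14/2 = 7.

Answer: 7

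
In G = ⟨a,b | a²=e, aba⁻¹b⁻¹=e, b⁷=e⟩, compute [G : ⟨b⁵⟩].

First find ord(b⁵) by computing successive powers:
  (b⁵)¹ = b⁵, (b⁵)² = b³, (b⁵)³ = b, (b⁵)⁴ = b⁶, (b⁵)⁵ = b⁴, (b⁵)⁶ = b², (b⁵)⁷ = e.
So |⟨b⁵⟩| = ord(b⁵) = 7. With |G| = 14, by Lagrange [G : ⟨b⁵⟩] = 14/7 = 2.

Answer: 2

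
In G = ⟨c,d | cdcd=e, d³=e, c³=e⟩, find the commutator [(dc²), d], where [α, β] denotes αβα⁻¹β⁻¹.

[(dc²), d] = (dc²)·d·(dc²)⁻¹·d⁻¹.
  (dc²) · d = cd²c
  (cd²c) · (cd²) = c²
  (c²) · (d²) = c²d²

Answer: c²d²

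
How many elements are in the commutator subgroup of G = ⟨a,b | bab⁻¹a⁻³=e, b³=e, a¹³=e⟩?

G' = [G, G] is generated by all commutators. The generator-pair commutators are: [a, b] = a¹¹.
The subgroup they normally generate is {e, a, a², a³, a⁴, a⁵, a⁶, a⁷, a⁸, a⁹, a¹⁰, a¹¹, a¹²}, of order 13.
Check: |G/G'| = 39/13 = 3 is the order of the abelianisation.

Answer: 13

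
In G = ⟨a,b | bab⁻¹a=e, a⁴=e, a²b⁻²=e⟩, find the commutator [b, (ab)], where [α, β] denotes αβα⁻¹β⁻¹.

[b, (ab)] = b·(ab)·b⁻¹·(ab)⁻¹.
  b · (ab) = a
  a · (b⁻¹) = ab⁻¹
  (ab⁻¹) · (ab⁻¹) = a²

Answer: a²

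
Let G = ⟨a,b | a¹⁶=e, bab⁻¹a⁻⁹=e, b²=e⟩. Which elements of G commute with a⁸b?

⟨a⁸b⟩ ⊆ C_G(a⁸b) since powers of a⁸b commute with a⁸b; so |C_G(a⁸b)| ≥ |⟨a⁸b⟩| = 2.
By orbit–stabilizer, |C_G(a⁸b)| = |G| / |conj. class of a⁸b| = 32 / 2 = 16.
The 16 elements commuting with a⁸b are {e, a², a⁴, a⁶, a⁸, a¹⁰, a¹², a¹⁴, b, a¹⁰b, a²b, a¹²b, a⁴b, a¹⁴b, a⁶b, a⁸b}.

Answer: {e, a², a⁴, a⁶, a⁸, a¹⁰, a¹², a¹⁴, b, a¹⁰b, a²b, a¹²b, a⁴b, a¹⁴b, a⁶b, a⁸b}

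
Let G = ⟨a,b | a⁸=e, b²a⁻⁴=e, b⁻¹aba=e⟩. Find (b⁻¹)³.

Compute successive powers of (b⁻¹), reducing at each step:
  (b⁻¹)²: (b⁻¹) · b⁻¹ = a⁴
  (b⁻¹)³: (a⁴) · b⁻¹ = b

Answer: b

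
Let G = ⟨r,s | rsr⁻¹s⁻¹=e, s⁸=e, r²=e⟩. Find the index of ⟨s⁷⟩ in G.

First find ord(s⁷) by computing successive powers:
  (s⁷)¹ = s⁷, (s⁷)² = s⁶, (s⁷)³ = s⁵, (s⁷)⁴ = s⁴, (s⁷)⁵ = s³, (s⁷)⁶ = s², (s⁷)⁷ = s, (s⁷)⁸ = e.
So |⟨s⁷⟩| = ord(s⁷) = 8. With |G| = 16, by Lagrange [G : ⟨s⁷⟩] = 16/8 = 2.

Answer: 2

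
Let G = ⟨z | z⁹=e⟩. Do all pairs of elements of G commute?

G has a single generator, so G is cyclic and hence abelian.

Answer: Yes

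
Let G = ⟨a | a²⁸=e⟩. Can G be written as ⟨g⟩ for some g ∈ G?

|G| = 28. The element a has order 28 (its powers give 28 distinct elements), so ⟨a⟩ = G and G is cyclic.

Answer: Yes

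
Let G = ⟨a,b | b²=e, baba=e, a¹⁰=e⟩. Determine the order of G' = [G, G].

G' = [G, G] is generated by all commutators. The generator-pair commutators are: [a, b] = a².
The subgroup they normally generate is {e, a², a⁴, a⁶, a⁸}, of order 5.
Check: |G/G'| = 20/5 = 4 is the order of the abelianisation.

Answer: 5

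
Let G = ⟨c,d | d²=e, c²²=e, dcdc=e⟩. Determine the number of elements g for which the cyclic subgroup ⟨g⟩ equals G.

⟨g⟩ = G would require ord(g) = |G| = 44, but the maximum element order in G is 22 < 44. So G is not cyclic and no single element generates it: the count is 0.

Answer: 0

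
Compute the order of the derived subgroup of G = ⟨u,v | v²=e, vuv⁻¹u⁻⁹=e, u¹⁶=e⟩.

G' = [G, G] is generated by all commutators. The generator-pair commutators are: [u, v] = u⁸.
The subgroup they normally generate is {e, u⁸}, of order 2.
Check: |G/G'| = 32/2 = 16 is the order of the abelianisation.

Answer: 2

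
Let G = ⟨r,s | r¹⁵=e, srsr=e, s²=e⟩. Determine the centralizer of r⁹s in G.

⟨r⁹s⟩ ⊆ C_G(r⁹s) since powers of r⁹s commute with r⁹s; so |C_G(r⁹s)| ≥ |⟨r⁹s⟩| = 2.
By orbit–stabilizer, |C_G(r⁹s)| = |G| / |conj. class of r⁹s| = 30 / 15 = 2.
The 2 elements commuting with r⁹s are {e, r⁹s}.

Answer: {e, r⁹s}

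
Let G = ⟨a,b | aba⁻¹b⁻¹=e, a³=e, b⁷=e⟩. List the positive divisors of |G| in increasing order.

|G| = 21 = 3 · 7. By Lagrange's theorem the order of any subgroup divides 21; the divisors of 21 are 1, 3, 7, 21.

Answer: 1, 3, 7, 21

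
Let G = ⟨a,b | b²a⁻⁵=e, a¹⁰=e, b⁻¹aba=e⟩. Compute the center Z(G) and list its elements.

An element z ∈ Z(G) iff z commutes with every generator.
For example a⁵ is central: (a⁵)·a = a⁶ = a·(a⁵); (a⁵)·b = b⁻¹ = b·(a⁵).
Whereas a ∉ Z(G) since a·b = ab ≠ a⁴b⁻¹ = b·a.
Checking each of the 20 elements this way gives Z(G) = {e, a⁵}, of order 2.

Answer: {e, a⁵}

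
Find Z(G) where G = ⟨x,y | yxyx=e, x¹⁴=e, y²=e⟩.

An element z ∈ Z(G) iff z commutes with every generator.
For example x⁷ is central: (x⁷)·x = x⁸ = x·(x⁷); (x⁷)·y = x⁷y = y·(x⁷).
Whereas x ∉ Z(G) since x·y = xy ≠ x¹³y = y·x.
Checking each of the 28 elements this way gives Z(G) = {e, x⁷}, of order 2.

Answer: {e, x⁷}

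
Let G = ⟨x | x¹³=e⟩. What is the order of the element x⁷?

Compute successive powers until reaching e:
  (x⁷)¹ = x⁷, (x⁷)² = x, (x⁷)³ = x⁸, (x⁷)⁴ = x², (x⁷)⁵ = x⁹, (x⁷)⁶ = x³, (x⁷)⁷ = x¹⁰, (x⁷)⁸ = x⁴, (x⁷)⁹ = x¹¹, (x⁷)¹⁰ = x⁵, (x⁷)¹¹ = x¹², (x⁷)¹² = x⁶, (x⁷)¹³ = e.
The smallest positive k with (x⁷)ᵏ = e is 13.

Answer: 13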